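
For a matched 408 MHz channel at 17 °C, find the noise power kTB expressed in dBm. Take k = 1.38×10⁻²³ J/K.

T = 17 °C + 273.15 = 290.15 K
P_n = kTB = 1.38×10⁻²³ × 290.15 × 4.08×10⁸ = 1.63×10⁻¹² W
In dBm: 10 log₁₀(1.63×10⁻¹² / 10⁻³) = −87.9 dBm

−87.9 dBm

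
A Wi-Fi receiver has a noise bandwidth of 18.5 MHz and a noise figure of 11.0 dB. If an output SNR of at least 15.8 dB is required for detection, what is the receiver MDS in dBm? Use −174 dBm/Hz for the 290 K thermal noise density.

Sensitivity = −174 + 10 log₁₀(B) + NF + SNR_min
= −174 + 72.67 + 11.0 + 15.8
= −74.53 dBm → −74.5 dBm

−74.5 dBm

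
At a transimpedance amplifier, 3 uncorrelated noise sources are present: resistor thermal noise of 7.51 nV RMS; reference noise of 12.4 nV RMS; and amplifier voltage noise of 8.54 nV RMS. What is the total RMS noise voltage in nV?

16.8 nV

Uncorrelated sources add in power (mean-square): V_tot = √(ΣV_i²)
V_tot = √[(7.51×10⁻⁹)² + (1.24×10⁻⁸)² + (8.54×10⁻⁹)²] = 1.68×10⁻⁸ V = 16.8 nV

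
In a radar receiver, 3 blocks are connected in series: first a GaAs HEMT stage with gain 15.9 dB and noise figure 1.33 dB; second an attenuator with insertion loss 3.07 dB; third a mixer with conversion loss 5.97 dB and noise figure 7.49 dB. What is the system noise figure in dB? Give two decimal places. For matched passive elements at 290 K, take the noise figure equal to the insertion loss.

2.11 dB

Convert to linear (a loss of L dB is a gain of −L dB): F_i = 10^(NF_i/10), G_i = 10^(G_i,dB/10)
  Stage 1: F_1 = 10^(1.33/10) = 1.358, G_1 = 10^(15.9/10) = 38.90
  Stage 2: F_2 = 10^(3.07/10) = 2.028, G_2 = 10^(−3.07/10) = 0.4932
  Stage 3: F_3 = 10^(7.49/10) = 5.610, G_3 = 10^(−5.97/10) = 0.2529
Friis cascade:
  F = 1.358 + (2.028 − 1)/38.90 + (5.610 − 1)/19.19 = 1.625
NF = 10 log₁₀(1.625) = 2.11 dB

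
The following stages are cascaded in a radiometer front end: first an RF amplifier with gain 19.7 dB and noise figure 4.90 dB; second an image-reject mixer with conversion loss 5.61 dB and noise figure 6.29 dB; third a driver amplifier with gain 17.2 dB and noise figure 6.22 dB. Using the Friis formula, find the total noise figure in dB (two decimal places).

Convert to linear (a loss of L dB is a gain of −L dB): F_i = 10^(NF_i/10), G_i = 10^(G_i,dB/10)
  Stage 1: F_1 = 10^(4.90/10) = 3.090, G_1 = 10^(19.7/10) = 93.33
  Stage 2: F_2 = 10^(6.29/10) = 4.256, G_2 = 10^(−5.61/10) = 0.2748
  Stage 3: F_3 = 10^(6.22/10) = 4.188, G_3 = 10^(17.2/10) = 52.48
Friis cascade:
  F = 3.090 + (4.256 − 1)/93.33 + (4.188 − 1)/25.64 = 3.249
NF = 10 log₁₀(3.249) = 5.12 dB

5.12 dB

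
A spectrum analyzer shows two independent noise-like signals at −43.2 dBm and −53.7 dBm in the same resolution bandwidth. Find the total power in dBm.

Convert to linear, add, convert back:
P₁ = 4.79×10⁻⁸ W, P₂ = 4.27×10⁻⁹ W
P_tot = 5.21×10⁻⁸ W → 10 log₁₀(P_tot / 10⁻³) = −42.8 dBm

−42.8 dBm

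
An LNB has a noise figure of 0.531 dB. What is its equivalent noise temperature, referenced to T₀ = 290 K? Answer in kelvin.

37.7 K

F = 10^(0.531/10) = 1.13006
T_e = (F − 1)·T₀ = (1.13006 − 1) × 290 = 37.7 K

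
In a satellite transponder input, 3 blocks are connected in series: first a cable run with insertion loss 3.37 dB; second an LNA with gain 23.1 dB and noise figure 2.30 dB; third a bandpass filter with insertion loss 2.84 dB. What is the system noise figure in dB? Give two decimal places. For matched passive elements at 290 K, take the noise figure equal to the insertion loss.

Convert to linear (a loss of L dB is a gain of −L dB): F_i = 10^(NF_i/10), G_i = 10^(G_i,dB/10)
  Stage 1: F_1 = 10^(3.37/10) = 2.173, G_1 = 10^(−3.37/10) = 0.4603
  Stage 2: F_2 = 10^(2.30/10) = 1.698, G_2 = 10^(23.1/10) = 204.2
  Stage 3: F_3 = 10^(2.84/10) = 1.923, G_3 = 10^(−2.84/10) = 0.5200
Friis cascade:
  F = 2.173 + (1.698 − 1)/0.4603 + (1.923 − 1)/93.97 = 3.700
NF = 10 log₁₀(3.700) = 5.68 dB

5.68 dB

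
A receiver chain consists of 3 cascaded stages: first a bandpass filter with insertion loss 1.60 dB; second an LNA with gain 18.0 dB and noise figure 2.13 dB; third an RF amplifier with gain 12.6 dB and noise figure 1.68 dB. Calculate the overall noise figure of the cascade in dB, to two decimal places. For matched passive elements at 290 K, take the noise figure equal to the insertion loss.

3.75 dB

Convert to linear (a loss of L dB is a gain of −L dB): F_i = 10^(NF_i/10), G_i = 10^(G_i,dB/10)
  Stage 1: F_1 = 10^(1.60/10) = 1.445, G_1 = 10^(−1.60/10) = 0.6918
  Stage 2: F_2 = 10^(2.13/10) = 1.633, G_2 = 10^(18.0/10) = 63.10
  Stage 3: F_3 = 10^(1.68/10) = 1.472, G_3 = 10^(12.6/10) = 18.20
Friis cascade:
  F = 1.445 + (1.633 − 1)/0.6918 + (1.472 − 1)/43.65 = 2.371
NF = 10 log₁₀(2.371) = 3.75 dB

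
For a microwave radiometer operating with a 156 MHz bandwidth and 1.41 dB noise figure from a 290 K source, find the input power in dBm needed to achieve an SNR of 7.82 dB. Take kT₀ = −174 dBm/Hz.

Sensitivity = −174 + 10 log₁₀(B) + NF + SNR_min
= −174 + 81.93 + 1.41 + 7.82
= −82.84 dBm → −82.8 dBm

−82.8 dBm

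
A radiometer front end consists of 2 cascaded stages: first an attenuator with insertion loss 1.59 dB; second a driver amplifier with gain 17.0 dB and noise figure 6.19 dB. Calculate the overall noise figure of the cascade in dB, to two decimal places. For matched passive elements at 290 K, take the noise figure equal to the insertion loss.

Convert to linear (a loss of L dB is a gain of −L dB): F_i = 10^(NF_i/10), G_i = 10^(G_i,dB/10)
  Stage 1: F_1 = 10^(1.59/10) = 1.442, G_1 = 10^(−1.59/10) = 0.6934
  Stage 2: F_2 = 10^(6.19/10) = 4.159, G_2 = 10^(17.0/10) = 50.12
Friis cascade:
  F = 1.442 + (4.159 − 1)/0.6934 = 5.998
NF = 10 log₁₀(5.998) = 7.78 dB

7.78 dB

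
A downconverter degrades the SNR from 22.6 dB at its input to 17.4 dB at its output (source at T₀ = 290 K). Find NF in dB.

5.2 dB

NF (dB) = SNR_in(dB) − SNR_out(dB) when the source is at T₀
NF = 22.6 − 17.4 = 5.2 dB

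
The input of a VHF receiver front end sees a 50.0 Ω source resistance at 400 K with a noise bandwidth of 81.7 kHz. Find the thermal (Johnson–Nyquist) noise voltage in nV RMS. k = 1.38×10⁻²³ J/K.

V_n = √(4kTRB)
4kTRB = 4 × 1.38×10⁻²³ × 400 × 5.00×10¹ × 8.17×10⁴ = 9.02×10⁻¹⁴ V²
V_n = √(9.02×10⁻¹⁴) = 3.00×10⁻⁷ V = 300 nV

300 nV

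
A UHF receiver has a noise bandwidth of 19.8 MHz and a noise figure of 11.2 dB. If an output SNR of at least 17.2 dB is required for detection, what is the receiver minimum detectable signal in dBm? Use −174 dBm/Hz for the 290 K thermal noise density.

−72.6 dBm

Sensitivity = −174 + 10 log₁₀(B) + NF + SNR_min
= −174 + 72.97 + 11.2 + 17.2
= −72.63 dBm → −72.6 dBm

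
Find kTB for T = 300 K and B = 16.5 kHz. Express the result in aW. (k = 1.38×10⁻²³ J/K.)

68.3 aW

P_n = kTB = 1.38×10⁻²³ × 300 × 1.65×10⁴ = 6.83×10⁻¹⁷ W = 68.3 aW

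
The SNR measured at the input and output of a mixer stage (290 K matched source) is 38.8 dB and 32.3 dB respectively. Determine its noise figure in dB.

6.5 dB

NF (dB) = SNR_in(dB) − SNR_out(dB) when the source is at T₀
NF = 38.8 − 32.3 = 6.5 dB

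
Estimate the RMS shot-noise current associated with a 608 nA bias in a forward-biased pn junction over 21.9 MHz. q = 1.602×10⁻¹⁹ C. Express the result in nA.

2.07 nA

I_n = √(2qI·B)
2qI·B = 2 × 1.602×10⁻¹⁹ × 6.08×10⁻⁷ × 2.19×10⁷ = 4.27×10⁻¹⁸ A²
I_n = √(4.27×10⁻¹⁸) = 2.07×10⁻⁹ A = 2.07 nA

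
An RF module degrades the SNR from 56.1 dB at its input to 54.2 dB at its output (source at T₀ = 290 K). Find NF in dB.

NF (dB) = SNR_in(dB) − SNR_out(dB) when the source is at T₀
NF = 56.1 − 54.2 = 1.9 dB

1.9 dB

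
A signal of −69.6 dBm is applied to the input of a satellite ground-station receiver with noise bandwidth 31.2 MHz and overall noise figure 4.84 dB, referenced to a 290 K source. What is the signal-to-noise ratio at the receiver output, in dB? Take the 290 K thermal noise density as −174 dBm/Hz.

Noise floor: N = −174 + 10 log₁₀(B) + NF
10 log₁₀(3.12×10⁷) = 74.94 dB
N = −174 + 74.94 + 4.84 = −94.22 dBm
SNR = P_sig − N = −69.6 − (−94.22) = 24.62 dB → 24.6 dB

24.6 dB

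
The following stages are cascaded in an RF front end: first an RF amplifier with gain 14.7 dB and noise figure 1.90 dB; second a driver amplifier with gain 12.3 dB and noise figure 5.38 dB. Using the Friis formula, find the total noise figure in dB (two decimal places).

Convert to linear (a loss of L dB is a gain of −L dB): F_i = 10^(NF_i/10), G_i = 10^(G_i,dB/10)
  Stage 1: F_1 = 10^(1.90/10) = 1.549, G_1 = 10^(14.7/10) = 29.51
  Stage 2: F_2 = 10^(5.38/10) = 3.451, G_2 = 10^(12.3/10) = 16.98
Friis cascade:
  F = 1.549 + (3.451 − 1)/29.51 = 1.632
NF = 10 log₁₀(1.632) = 2.13 dB

2.13 dB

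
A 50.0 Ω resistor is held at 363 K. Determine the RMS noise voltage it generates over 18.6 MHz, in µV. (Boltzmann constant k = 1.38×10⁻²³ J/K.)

V_n = √(4kTRB)
4kTRB = 4 × 1.38×10⁻²³ × 363 × 5.00×10¹ × 1.86×10⁷ = 1.86×10⁻¹¹ V²
V_n = √(1.86×10⁻¹¹) = 4.32×10⁻⁶ V = 4.32 µV

4.32 µV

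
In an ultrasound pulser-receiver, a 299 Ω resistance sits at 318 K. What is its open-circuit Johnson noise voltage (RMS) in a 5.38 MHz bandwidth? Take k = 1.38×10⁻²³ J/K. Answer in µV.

V_n = √(4kTRB)
4kTRB = 4 × 1.38×10⁻²³ × 318 × 2.99×10² × 5.38×10⁶ = 2.82×10⁻¹¹ V²
V_n = √(2.82×10⁻¹¹) = 5.31×10⁻⁶ V = 5.31 µV

5.31 µV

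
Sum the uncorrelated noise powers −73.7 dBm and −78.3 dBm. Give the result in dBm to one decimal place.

−72.4 dBm

Convert to linear, add, convert back:
P₁ = 4.27×10⁻¹¹ W, P₂ = 1.48×10⁻¹¹ W
P_tot = 5.74×10⁻¹¹ W → 10 log₁₀(P_tot / 10⁻³) = −72.4 dBm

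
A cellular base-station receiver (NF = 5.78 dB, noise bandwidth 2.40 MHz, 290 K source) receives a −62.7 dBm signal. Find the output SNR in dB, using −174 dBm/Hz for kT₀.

Noise floor: N = −174 + 10 log₁₀(B) + NF
10 log₁₀(2.40×10⁶) = 63.8 dB
N = −174 + 63.8 + 5.78 = −104.42 dBm
SNR = P_sig − N = −62.7 − (−104.42) = 41.72 dB → 41.7 dB

41.7 dB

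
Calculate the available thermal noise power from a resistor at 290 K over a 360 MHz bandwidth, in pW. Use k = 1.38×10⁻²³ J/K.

1.44 pW

P_n = kTB = 1.38×10⁻²³ × 290 × 3.60×10⁸ = 1.44×10⁻¹² W = 1.44 pW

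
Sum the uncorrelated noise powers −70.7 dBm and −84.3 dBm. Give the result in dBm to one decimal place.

−70.5 dBm

Convert to linear, add, convert back:
P₁ = 8.51×10⁻¹¹ W, P₂ = 3.72×10⁻¹² W
P_tot = 8.88×10⁻¹¹ W → 10 log₁₀(P_tot / 10⁻³) = −70.5 dBm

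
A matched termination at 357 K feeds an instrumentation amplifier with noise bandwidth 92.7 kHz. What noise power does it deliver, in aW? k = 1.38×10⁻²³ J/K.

457 aW

P_n = kTB = 1.38×10⁻²³ × 357 × 9.27×10⁴ = 4.57×10⁻¹⁶ W = 457 aW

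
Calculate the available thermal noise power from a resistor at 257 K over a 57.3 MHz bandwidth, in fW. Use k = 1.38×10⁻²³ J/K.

P_n = kTB = 1.38×10⁻²³ × 257 × 5.73×10⁷ = 2.03×10⁻¹³ W = 203 fW

203 fW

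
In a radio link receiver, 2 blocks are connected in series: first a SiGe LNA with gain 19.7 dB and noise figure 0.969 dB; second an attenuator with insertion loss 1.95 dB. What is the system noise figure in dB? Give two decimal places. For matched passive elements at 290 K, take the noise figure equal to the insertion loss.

0.99 dB

Convert to linear (a loss of L dB is a gain of −L dB): F_i = 10^(NF_i/10), G_i = 10^(G_i,dB/10)
  Stage 1: F_1 = 10^(0.969/10) = 1.250, G_1 = 10^(19.7/10) = 93.33
  Stage 2: F_2 = 10^(1.95/10) = 1.567, G_2 = 10^(−1.95/10) = 0.6383
Friis cascade:
  F = 1.250 + (1.567 − 1)/93.33 = 1.256
NF = 10 log₁₀(1.256) = 0.99 dB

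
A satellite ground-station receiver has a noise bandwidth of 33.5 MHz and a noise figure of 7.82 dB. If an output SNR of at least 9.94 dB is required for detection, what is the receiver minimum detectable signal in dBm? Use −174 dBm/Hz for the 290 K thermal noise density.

Sensitivity = −174 + 10 log₁₀(B) + NF + SNR_min
= −174 + 75.25 + 7.82 + 9.94
= −80.99 dBm → −81.0 dBm

−81.0 dBm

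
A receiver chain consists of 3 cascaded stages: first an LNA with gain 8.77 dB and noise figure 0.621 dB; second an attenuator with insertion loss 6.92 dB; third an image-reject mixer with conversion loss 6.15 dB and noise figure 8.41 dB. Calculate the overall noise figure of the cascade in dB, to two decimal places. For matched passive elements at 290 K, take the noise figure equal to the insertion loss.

Convert to linear (a loss of L dB is a gain of −L dB): F_i = 10^(NF_i/10), G_i = 10^(G_i,dB/10)
  Stage 1: F_1 = 10^(0.621/10) = 1.154, G_1 = 10^(8.77/10) = 7.534
  Stage 2: F_2 = 10^(6.92/10) = 4.920, G_2 = 10^(−6.92/10) = 0.2032
  Stage 3: F_3 = 10^(8.41/10) = 6.934, G_3 = 10^(−6.15/10) = 0.2427
Friis cascade:
  F = 1.154 + (4.920 − 1)/7.534 + (6.934 − 1)/1.531 = 5.550
NF = 10 log₁₀(5.550) = 7.44 dB

7.44 dB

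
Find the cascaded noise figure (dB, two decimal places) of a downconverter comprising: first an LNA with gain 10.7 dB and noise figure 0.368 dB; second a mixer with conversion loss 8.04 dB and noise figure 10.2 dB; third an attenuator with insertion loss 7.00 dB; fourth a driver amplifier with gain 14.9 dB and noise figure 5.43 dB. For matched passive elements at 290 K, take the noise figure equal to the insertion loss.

Convert to linear (a loss of L dB is a gain of −L dB): F_i = 10^(NF_i/10), G_i = 10^(G_i,dB/10)
  Stage 1: F_1 = 10^(0.368/10) = 1.088, G_1 = 10^(10.7/10) = 11.75
  Stage 2: F_2 = 10^(10.2/10) = 10.47, G_2 = 10^(−8.04/10) = 0.1570
  Stage 3: F_3 = 10^(7.00/10) = 5.012, G_3 = 10^(−7.00/10) = 0.1995
  Stage 4: F_4 = 10^(5.43/10) = 3.491, G_4 = 10^(14.9/10) = 30.90
Friis cascade:
  F = 1.088 + (10.47 − 1)/11.75 + (5.012 − 1)/1.845 + (3.491 − 1)/0.3681 = 10.84
NF = 10 log₁₀(10.84) = 10.35 dB

10.35 dB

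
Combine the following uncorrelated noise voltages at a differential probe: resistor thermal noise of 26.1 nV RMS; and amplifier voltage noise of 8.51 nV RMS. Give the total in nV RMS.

27.5 nV

Uncorrelated sources add in power (mean-square): V_tot = √(ΣV_i²)
V_tot = √[(2.61×10⁻⁸)² + (8.51×10⁻⁹)²] = 2.75×10⁻⁸ V = 27.5 nV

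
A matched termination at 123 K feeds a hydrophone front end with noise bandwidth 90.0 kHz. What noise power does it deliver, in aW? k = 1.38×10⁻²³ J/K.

153 aW

P_n = kTB = 1.38×10⁻²³ × 123 × 9.00×10⁴ = 1.53×10⁻¹⁶ W = 153 aW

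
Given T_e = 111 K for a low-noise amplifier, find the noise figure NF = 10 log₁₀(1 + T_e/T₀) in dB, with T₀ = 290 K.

1.41 dB

F = 1 + T_e/T₀ = 1 + 111/290 = 1.38276
NF = 10 log₁₀(1.38276) = 1.41 dB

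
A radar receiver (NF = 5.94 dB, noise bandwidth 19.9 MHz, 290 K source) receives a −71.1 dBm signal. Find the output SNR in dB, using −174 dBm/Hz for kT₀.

Noise floor: N = −174 + 10 log₁₀(B) + NF
10 log₁₀(1.99×10⁷) = 72.99 dB
N = −174 + 72.99 + 5.94 = −95.07 dBm
SNR = P_sig − N = −71.1 − (−95.07) = 23.97 dB → 24.0 dB

24.0 dB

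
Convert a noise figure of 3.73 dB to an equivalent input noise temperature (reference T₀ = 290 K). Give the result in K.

395 K

F = 10^(3.73/10) = 2.36048
T_e = (F − 1)·T₀ = (2.36048 − 1) × 290 = 395 K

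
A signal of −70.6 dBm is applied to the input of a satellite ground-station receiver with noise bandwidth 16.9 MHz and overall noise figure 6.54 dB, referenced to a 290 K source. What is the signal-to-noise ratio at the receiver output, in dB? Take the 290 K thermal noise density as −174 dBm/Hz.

Noise floor: N = −174 + 10 log₁₀(B) + NF
10 log₁₀(1.69×10⁷) = 72.28 dB
N = −174 + 72.28 + 6.54 = −95.18 dBm
SNR = P_sig − N = −70.6 − (−95.18) = 24.58 dB → 24.6 dB

24.6 dB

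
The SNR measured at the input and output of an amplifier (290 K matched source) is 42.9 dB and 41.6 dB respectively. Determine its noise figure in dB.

1.3 dB

NF (dB) = SNR_in(dB) − SNR_out(dB) when the source is at T₀
NF = 42.9 − 41.6 = 1.3 dB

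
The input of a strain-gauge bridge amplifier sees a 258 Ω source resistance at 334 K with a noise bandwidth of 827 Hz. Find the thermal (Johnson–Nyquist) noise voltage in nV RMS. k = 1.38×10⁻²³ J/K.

62.7 nV

V_n = √(4kTRB)
4kTRB = 4 × 1.38×10⁻²³ × 334 × 2.58×10² × 8.27×10² = 3.93×10⁻¹⁵ V²
V_n = √(3.93×10⁻¹⁵) = 6.27×10⁻⁸ V = 62.7 nV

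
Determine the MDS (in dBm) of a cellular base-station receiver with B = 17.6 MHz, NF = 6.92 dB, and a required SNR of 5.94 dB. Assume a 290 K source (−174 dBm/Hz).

−88.7 dBm

Sensitivity = −174 + 10 log₁₀(B) + NF + SNR_min
= −174 + 72.46 + 6.92 + 5.94
= −88.68 dBm → −88.7 dBm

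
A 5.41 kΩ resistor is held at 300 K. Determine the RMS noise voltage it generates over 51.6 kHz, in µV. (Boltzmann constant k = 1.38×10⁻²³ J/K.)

2.15 µV

V_n = √(4kTRB)
4kTRB = 4 × 1.38×10⁻²³ × 300 × 5.41×10³ × 5.16×10⁴ = 4.62×10⁻¹² V²
V_n = √(4.62×10⁻¹²) = 2.15×10⁻⁶ V = 2.15 µV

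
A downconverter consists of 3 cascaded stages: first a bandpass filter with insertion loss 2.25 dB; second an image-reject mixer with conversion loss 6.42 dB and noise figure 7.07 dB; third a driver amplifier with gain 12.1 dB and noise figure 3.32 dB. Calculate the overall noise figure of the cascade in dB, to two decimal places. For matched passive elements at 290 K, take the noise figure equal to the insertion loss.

Convert to linear (a loss of L dB is a gain of −L dB): F_i = 10^(NF_i/10), G_i = 10^(G_i,dB/10)
  Stage 1: F_1 = 10^(2.25/10) = 1.679, G_1 = 10^(−2.25/10) = 0.5957
  Stage 2: F_2 = 10^(7.07/10) = 5.093, G_2 = 10^(−6.42/10) = 0.2280
  Stage 3: F_3 = 10^(3.32/10) = 2.148, G_3 = 10^(12.1/10) = 16.22
Friis cascade:
  F = 1.679 + (5.093 − 1)/0.5957 + (2.148 − 1)/0.1358 = 17.00
NF = 10 log₁₀(17.00) = 12.30 dB

12.30 dB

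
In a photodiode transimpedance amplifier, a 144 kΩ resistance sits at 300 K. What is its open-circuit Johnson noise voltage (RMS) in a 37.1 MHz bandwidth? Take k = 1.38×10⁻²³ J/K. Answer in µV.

V_n = √(4kTRB)
4kTRB = 4 × 1.38×10⁻²³ × 300 × 1.44×10⁵ × 3.71×10⁷ = 8.85×10⁻⁸ V²
V_n = √(8.85×10⁻⁸) = 2.97×10⁻⁴ V = 297 µV

297 µV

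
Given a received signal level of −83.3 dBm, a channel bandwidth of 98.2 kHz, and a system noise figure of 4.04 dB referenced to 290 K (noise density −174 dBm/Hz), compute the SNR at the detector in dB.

36.7 dB

Noise floor: N = −174 + 10 log₁₀(B) + NF
10 log₁₀(9.82×10⁴) = 49.92 dB
N = −174 + 49.92 + 4.04 = −120.04 dBm
SNR = P_sig − N = −83.3 − (−120.04) = 36.74 dB → 36.7 dB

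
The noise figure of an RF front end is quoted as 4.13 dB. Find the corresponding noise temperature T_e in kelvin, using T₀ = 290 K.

F = 10^(4.13/10) = 2.58821
T_e = (F − 1)·T₀ = (2.58821 − 1) × 290 = 461 K

461 K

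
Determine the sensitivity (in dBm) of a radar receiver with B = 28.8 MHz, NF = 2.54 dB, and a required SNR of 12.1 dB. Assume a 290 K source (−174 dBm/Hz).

Sensitivity = −174 + 10 log₁₀(B) + NF + SNR_min
= −174 + 74.59 + 2.54 + 12.1
= −84.77 dBm → −84.8 dBm

−84.8 dBm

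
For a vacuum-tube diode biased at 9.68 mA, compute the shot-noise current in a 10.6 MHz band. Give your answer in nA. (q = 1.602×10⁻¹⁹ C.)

I_n = √(2qI·B)
2qI·B = 2 × 1.602×10⁻¹⁹ × 9.68×10⁻³ × 1.06×10⁷ = 3.29×10⁻¹⁴ A²
I_n = √(3.29×10⁻¹⁴) = 1.81×10⁻⁷ A = 181 nA

181 nA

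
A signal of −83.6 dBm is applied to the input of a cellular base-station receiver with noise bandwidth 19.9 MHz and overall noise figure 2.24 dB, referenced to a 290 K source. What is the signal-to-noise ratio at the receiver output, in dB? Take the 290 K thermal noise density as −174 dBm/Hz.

15.2 dB

Noise floor: N = −174 + 10 log₁₀(B) + NF
10 log₁₀(1.99×10⁷) = 72.99 dB
N = −174 + 72.99 + 2.24 = −98.77 dBm
SNR = P_sig − N = −83.6 − (−98.77) = 15.17 dB → 15.2 dB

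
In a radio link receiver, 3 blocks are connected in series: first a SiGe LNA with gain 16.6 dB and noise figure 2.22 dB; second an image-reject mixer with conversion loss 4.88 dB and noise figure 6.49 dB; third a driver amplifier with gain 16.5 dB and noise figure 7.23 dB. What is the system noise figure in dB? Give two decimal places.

3.08 dB

Convert to linear (a loss of L dB is a gain of −L dB): F_i = 10^(NF_i/10), G_i = 10^(G_i,dB/10)
  Stage 1: F_1 = 10^(2.22/10) = 1.667, G_1 = 10^(16.6/10) = 45.71
  Stage 2: F_2 = 10^(6.49/10) = 4.457, G_2 = 10^(−4.88/10) = 0.3251
  Stage 3: F_3 = 10^(7.23/10) = 5.284, G_3 = 10^(16.5/10) = 44.67
Friis cascade:
  F = 1.667 + (4.457 − 1)/45.71 + (5.284 − 1)/14.86 = 2.031
NF = 10 log₁₀(2.031) = 3.08 dB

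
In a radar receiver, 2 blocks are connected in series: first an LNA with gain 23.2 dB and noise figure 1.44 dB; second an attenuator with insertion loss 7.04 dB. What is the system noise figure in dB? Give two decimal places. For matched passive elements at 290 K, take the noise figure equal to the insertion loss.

Convert to linear (a loss of L dB is a gain of −L dB): F_i = 10^(NF_i/10), G_i = 10^(G_i,dB/10)
  Stage 1: F_1 = 10^(1.44/10) = 1.393, G_1 = 10^(23.2/10) = 208.9
  Stage 2: F_2 = 10^(7.04/10) = 5.058, G_2 = 10^(−7.04/10) = 0.1977
Friis cascade:
  F = 1.393 + (5.058 − 1)/208.9 = 1.413
NF = 10 log₁₀(1.413) = 1.50 dB

1.50 dB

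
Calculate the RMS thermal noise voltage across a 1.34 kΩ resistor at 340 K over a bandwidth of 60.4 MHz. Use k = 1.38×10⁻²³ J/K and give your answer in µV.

39.0 µV

V_n = √(4kTRB)
4kTRB = 4 × 1.38×10⁻²³ × 340 × 1.34×10³ × 6.04×10⁷ = 1.52×10⁻⁹ V²
V_n = √(1.52×10⁻⁹) = 3.90×10⁻⁵ V = 39.0 µV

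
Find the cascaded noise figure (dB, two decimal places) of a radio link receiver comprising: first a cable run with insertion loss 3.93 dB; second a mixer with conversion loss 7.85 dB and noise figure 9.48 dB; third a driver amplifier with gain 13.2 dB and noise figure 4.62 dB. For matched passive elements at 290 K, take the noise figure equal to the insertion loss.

Convert to linear (a loss of L dB is a gain of −L dB): F_i = 10^(NF_i/10), G_i = 10^(G_i,dB/10)
  Stage 1: F_1 = 10^(3.93/10) = 2.472, G_1 = 10^(−3.93/10) = 0.4046
  Stage 2: F_2 = 10^(9.48/10) = 8.872, G_2 = 10^(−7.85/10) = 0.1641
  Stage 3: F_3 = 10^(4.62/10) = 2.897, G_3 = 10^(13.2/10) = 20.89
Friis cascade:
  F = 2.472 + (8.872 − 1)/0.4046 + (2.897 − 1)/0.06637 = 50.51
NF = 10 log₁₀(50.51) = 17.03 dB

17.03 dB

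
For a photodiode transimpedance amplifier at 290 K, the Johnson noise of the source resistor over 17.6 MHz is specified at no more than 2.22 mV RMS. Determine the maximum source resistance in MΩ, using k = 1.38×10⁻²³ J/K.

Johnson–Nyquist: V_n = √(4kTRB) ⇒ R = V_n² / (4kTB)
4kTB = 4 × 1.38×10⁻²³ × 290 × 1.76×10⁷ = 2.82×10⁻¹³
R = (2.22×10⁻³)² / 2.82×10⁻¹³ = 1.75×10⁷ Ω = 17.5 MΩ

17.5 MΩ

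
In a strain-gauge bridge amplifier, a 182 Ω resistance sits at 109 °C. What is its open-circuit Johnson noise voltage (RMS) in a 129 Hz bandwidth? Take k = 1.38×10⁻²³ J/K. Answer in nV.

22.3 nV

T = 109 °C + 273.15 = 382.15 K
V_n = √(4kTRB)
4kTRB = 4 × 1.38×10⁻²³ × 382.15 × 1.82×10² × 1.29×10² = 4.95×10⁻¹⁶ V²
V_n = √(4.95×10⁻¹⁶) = 2.23×10⁻⁸ V = 22.3 nV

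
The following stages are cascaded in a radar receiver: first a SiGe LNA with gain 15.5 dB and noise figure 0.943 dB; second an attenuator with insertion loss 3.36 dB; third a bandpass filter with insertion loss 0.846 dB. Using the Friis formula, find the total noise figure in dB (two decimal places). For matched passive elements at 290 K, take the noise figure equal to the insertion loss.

1.10 dB

Convert to linear (a loss of L dB is a gain of −L dB): F_i = 10^(NF_i/10), G_i = 10^(G_i,dB/10)
  Stage 1: F_1 = 10^(0.943/10) = 1.243, G_1 = 10^(15.5/10) = 35.48
  Stage 2: F_2 = 10^(3.36/10) = 2.168, G_2 = 10^(−3.36/10) = 0.4613
  Stage 3: F_3 = 10^(0.846/10) = 1.215, G_3 = 10^(−0.846/10) = 0.8230
Friis cascade:
  F = 1.243 + (2.168 − 1)/35.48 + (1.215 − 1)/16.37 = 1.289
NF = 10 log₁₀(1.289) = 1.10 dB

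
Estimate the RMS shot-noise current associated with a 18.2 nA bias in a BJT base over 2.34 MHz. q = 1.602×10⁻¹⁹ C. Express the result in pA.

117 pA

I_n = √(2qI·B)
2qI·B = 2 × 1.602×10⁻¹⁹ × 1.82×10⁻⁸ × 2.34×10⁶ = 1.36×10⁻²⁰ A²
I_n = √(1.36×10⁻²⁰) = 1.17×10⁻¹⁰ A = 117 pA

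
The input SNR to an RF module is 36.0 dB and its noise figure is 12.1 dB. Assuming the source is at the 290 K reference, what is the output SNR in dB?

By definition F = SNR_in/SNR_out, so in dB: SNR_out = SNR_in − NF
SNR_out = 36.0 − 12.1 = 23.9 dB

23.9 dB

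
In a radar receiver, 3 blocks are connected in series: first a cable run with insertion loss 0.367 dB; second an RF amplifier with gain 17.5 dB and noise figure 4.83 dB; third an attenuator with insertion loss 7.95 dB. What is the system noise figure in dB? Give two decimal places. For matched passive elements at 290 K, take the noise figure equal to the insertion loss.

Convert to linear (a loss of L dB is a gain of −L dB): F_i = 10^(NF_i/10), G_i = 10^(G_i,dB/10)
  Stage 1: F_1 = 10^(0.367/10) = 1.088, G_1 = 10^(−0.367/10) = 0.9190
  Stage 2: F_2 = 10^(4.83/10) = 3.041, G_2 = 10^(17.5/10) = 56.23
  Stage 3: F_3 = 10^(7.95/10) = 6.237, G_3 = 10^(−7.95/10) = 0.1603
Friis cascade:
  F = 1.088 + (3.041 − 1)/0.9190 + (6.237 − 1)/51.68 = 3.410
NF = 10 log₁₀(3.410) = 5.33 dB

5.33 dB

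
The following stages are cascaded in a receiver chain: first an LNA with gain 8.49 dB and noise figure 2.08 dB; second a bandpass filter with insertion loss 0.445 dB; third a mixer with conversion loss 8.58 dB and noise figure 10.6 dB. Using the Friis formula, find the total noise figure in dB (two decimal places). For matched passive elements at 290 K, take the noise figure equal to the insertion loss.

Convert to linear (a loss of L dB is a gain of −L dB): F_i = 10^(NF_i/10), G_i = 10^(G_i,dB/10)
  Stage 1: F_1 = 10^(2.08/10) = 1.614, G_1 = 10^(8.49/10) = 7.063
  Stage 2: F_2 = 10^(0.445/10) = 1.108, G_2 = 10^(−0.445/10) = 0.9026
  Stage 3: F_3 = 10^(10.6/10) = 11.48, G_3 = 10^(−8.58/10) = 0.1387
Friis cascade:
  F = 1.614 + (1.108 − 1)/7.063 + (11.48 − 1)/6.375 = 3.274
NF = 10 log₁₀(3.274) = 5.15 dB

5.15 dB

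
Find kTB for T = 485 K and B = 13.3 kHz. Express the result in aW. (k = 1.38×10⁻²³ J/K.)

P_n = kTB = 1.38×10⁻²³ × 485 × 1.33×10⁴ = 8.90×10⁻¹⁷ W = 89.0 aW

89.0 aW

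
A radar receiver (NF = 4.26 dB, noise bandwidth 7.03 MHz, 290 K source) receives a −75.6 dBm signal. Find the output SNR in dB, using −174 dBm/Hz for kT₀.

25.7 dB

Noise floor: N = −174 + 10 log₁₀(B) + NF
10 log₁₀(7.03×10⁶) = 68.47 dB
N = −174 + 68.47 + 4.26 = −101.27 dBm
SNR = P_sig − N = −75.6 − (−101.27) = 25.67 dB → 25.7 dB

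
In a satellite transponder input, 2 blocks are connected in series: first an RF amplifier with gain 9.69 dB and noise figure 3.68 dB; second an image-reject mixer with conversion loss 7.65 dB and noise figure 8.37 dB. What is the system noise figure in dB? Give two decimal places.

Convert to linear (a loss of L dB is a gain of −L dB): F_i = 10^(NF_i/10), G_i = 10^(G_i,dB/10)
  Stage 1: F_1 = 10^(3.68/10) = 2.333, G_1 = 10^(9.69/10) = 9.311
  Stage 2: F_2 = 10^(8.37/10) = 6.871, G_2 = 10^(−7.65/10) = 0.1718
Friis cascade:
  F = 2.333 + (6.871 − 1)/9.311 = 2.964
NF = 10 log₁₀(2.964) = 4.72 dB

4.72 dB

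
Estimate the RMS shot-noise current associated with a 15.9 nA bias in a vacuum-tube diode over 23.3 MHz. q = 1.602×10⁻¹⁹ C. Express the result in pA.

I_n = √(2qI·B)
2qI·B = 2 × 1.602×10⁻¹⁹ × 1.59×10⁻⁸ × 2.33×10⁷ = 1.19×10⁻¹⁹ A²
I_n = √(1.19×10⁻¹⁹) = 3.45×10⁻¹⁰ A = 345 pA

345 pA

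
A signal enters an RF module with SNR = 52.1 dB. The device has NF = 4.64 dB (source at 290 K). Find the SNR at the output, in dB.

By definition F = SNR_in/SNR_out, so in dB: SNR_out = SNR_in − NF
SNR_out = 52.1 − 4.64 = 47.46 dB

47.46 dB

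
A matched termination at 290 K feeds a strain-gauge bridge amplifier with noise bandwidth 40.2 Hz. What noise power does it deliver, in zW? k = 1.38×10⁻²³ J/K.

P_n = kTB = 1.38×10⁻²³ × 290 × 4.02×10¹ = 1.61×10⁻¹⁹ W = 161 zW

161 zW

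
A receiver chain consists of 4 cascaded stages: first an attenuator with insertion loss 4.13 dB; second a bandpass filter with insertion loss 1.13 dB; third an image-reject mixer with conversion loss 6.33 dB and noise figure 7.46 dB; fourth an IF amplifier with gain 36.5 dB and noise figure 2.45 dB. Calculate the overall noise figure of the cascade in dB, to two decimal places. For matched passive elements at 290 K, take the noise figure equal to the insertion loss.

Convert to linear (a loss of L dB is a gain of −L dB): F_i = 10^(NF_i/10), G_i = 10^(G_i,dB/10)
  Stage 1: F_1 = 10^(4.13/10) = 2.588, G_1 = 10^(−4.13/10) = 0.3864
  Stage 2: F_2 = 10^(1.13/10) = 1.297, G_2 = 10^(−1.13/10) = 0.7709
  Stage 3: F_3 = 10^(7.46/10) = 5.572, G_3 = 10^(−6.33/10) = 0.2328
  Stage 4: F_4 = 10^(2.45/10) = 1.758, G_4 = 10^(36.5/10) = 4467
Friis cascade:
  F = 2.588 + (1.297 − 1)/0.3864 + (5.572 − 1)/0.2979 + (1.758 − 1)/0.06934 = 29.64
NF = 10 log₁₀(29.64) = 14.72 dB

14.72 dB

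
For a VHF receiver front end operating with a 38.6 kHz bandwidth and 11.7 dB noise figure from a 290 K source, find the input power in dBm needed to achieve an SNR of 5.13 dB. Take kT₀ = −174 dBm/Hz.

−111.3 dBm

Sensitivity = −174 + 10 log₁₀(B) + NF + SNR_min
= −174 + 45.87 + 11.7 + 5.13
= −111.30 dBm → −111.3 dBm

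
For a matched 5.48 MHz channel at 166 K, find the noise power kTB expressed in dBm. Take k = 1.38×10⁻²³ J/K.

−109.0 dBm

P_n = kTB = 1.38×10⁻²³ × 166 × 5.48×10⁶ = 1.26×10⁻¹⁴ W
In dBm: 10 log₁₀(1.26×10⁻¹⁴ / 10⁻³) = −109.0 dBm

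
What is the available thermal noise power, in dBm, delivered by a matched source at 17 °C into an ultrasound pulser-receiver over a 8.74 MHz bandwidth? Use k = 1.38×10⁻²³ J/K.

−104.6 dBm

T = 17 °C + 273.15 = 290.15 K
P_n = kTB = 1.38×10⁻²³ × 290.15 × 8.74×10⁶ = 3.50×10⁻¹⁴ W
In dBm: 10 log₁₀(3.50×10⁻¹⁴ / 10⁻³) = −104.6 dBm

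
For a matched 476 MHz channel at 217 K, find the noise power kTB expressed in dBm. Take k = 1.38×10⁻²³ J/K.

P_n = kTB = 1.38×10⁻²³ × 217 × 4.76×10⁸ = 1.43×10⁻¹² W
In dBm: 10 log₁₀(1.43×10⁻¹² / 10⁻³) = −88.5 dBm

−88.5 dBm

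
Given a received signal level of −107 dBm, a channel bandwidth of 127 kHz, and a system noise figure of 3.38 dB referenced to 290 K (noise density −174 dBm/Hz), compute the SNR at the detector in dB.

Noise floor: N = −174 + 10 log₁₀(B) + NF
10 log₁₀(1.27×10⁵) = 51.04 dB
N = −174 + 51.04 + 3.38 = −119.58 dBm
SNR = P_sig − N = −107 − (−119.58) = 12.58 dB → 12.6 dB

12.6 dB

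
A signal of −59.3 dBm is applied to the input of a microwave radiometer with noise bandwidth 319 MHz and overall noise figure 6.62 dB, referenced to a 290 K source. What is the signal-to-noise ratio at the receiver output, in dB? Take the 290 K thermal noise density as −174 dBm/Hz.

Noise floor: N = −174 + 10 log₁₀(B) + NF
10 log₁₀(3.19×10⁸) = 85.04 dB
N = −174 + 85.04 + 6.62 = −82.34 dBm
SNR = P_sig − N = −59.3 − (−82.34) = 23.04 dB → 23.0 dB

23.0 dB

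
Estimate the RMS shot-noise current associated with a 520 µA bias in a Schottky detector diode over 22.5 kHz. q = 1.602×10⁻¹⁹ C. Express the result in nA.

1.94 nA

I_n = √(2qI·B)
2qI·B = 2 × 1.602×10⁻¹⁹ × 5.20×10⁻⁴ × 2.25×10⁴ = 3.75×10⁻¹⁸ A²
I_n = √(3.75×10⁻¹⁸) = 1.94×10⁻⁹ A = 1.94 nA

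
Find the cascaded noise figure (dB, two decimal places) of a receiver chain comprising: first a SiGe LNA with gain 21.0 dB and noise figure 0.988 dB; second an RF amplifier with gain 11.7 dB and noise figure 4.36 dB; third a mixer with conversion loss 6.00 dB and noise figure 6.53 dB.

Convert to linear (a loss of L dB is a gain of −L dB): F_i = 10^(NF_i/10), G_i = 10^(G_i,dB/10)
  Stage 1: F_1 = 10^(0.988/10) = 1.255, G_1 = 10^(21.0/10) = 125.9
  Stage 2: F_2 = 10^(4.36/10) = 2.729, G_2 = 10^(11.7/10) = 14.79
  Stage 3: F_3 = 10^(6.53/10) = 4.498, G_3 = 10^(−6.00/10) = 0.2512
Friis cascade:
  F = 1.255 + (2.729 − 1)/125.9 + (4.498 − 1)/1862 = 1.271
NF = 10 log₁₀(1.271) = 1.04 dB

1.04 dB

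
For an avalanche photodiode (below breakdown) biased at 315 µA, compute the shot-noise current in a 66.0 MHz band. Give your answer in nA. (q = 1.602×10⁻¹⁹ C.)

I_n = √(2qI·B)
2qI·B = 2 × 1.602×10⁻¹⁹ × 3.15×10⁻⁴ × 6.60×10⁷ = 6.66×10⁻¹⁵ A²
I_n = √(6.66×10⁻¹⁵) = 8.16×10⁻⁸ A = 81.6 nA

81.6 nA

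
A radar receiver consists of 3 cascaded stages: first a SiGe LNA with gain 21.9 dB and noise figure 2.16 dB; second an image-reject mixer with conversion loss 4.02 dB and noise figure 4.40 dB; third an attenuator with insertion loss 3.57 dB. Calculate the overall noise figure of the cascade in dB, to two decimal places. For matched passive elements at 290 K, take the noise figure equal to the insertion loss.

Convert to linear (a loss of L dB is a gain of −L dB): F_i = 10^(NF_i/10), G_i = 10^(G_i,dB/10)
  Stage 1: F_1 = 10^(2.16/10) = 1.644, G_1 = 10^(21.9/10) = 154.9
  Stage 2: F_2 = 10^(4.40/10) = 2.754, G_2 = 10^(−4.02/10) = 0.3963
  Stage 3: F_3 = 10^(3.57/10) = 2.275, G_3 = 10^(−3.57/10) = 0.4395
Friis cascade:
  F = 1.644 + (2.754 − 1)/154.9 + (2.275 − 1)/61.38 = 1.676
NF = 10 log₁₀(1.676) = 2.24 dB

2.24 dB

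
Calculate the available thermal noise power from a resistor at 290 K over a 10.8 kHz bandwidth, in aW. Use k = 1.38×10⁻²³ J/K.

P_n = kTB = 1.38×10⁻²³ × 290 × 1.08×10⁴ = 4.32×10⁻¹⁷ W = 43.2 aW

43.2 aW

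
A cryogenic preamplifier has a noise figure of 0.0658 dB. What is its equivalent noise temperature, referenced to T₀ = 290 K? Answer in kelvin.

F = 10^(0.0658/10) = 1.01527
T_e = (F − 1)·T₀ = (1.01527 − 1) × 290 = 4.43 K

4.43 K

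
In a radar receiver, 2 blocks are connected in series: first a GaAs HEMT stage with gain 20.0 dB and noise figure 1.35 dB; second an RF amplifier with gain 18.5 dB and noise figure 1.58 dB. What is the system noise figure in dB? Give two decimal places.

1.36 dB

Convert to linear (a loss of L dB is a gain of −L dB): F_i = 10^(NF_i/10), G_i = 10^(G_i,dB/10)
  Stage 1: F_1 = 10^(1.35/10) = 1.365, G_1 = 10^(20.0/10) = 100.0
  Stage 2: F_2 = 10^(1.58/10) = 1.439, G_2 = 10^(18.5/10) = 70.79
Friis cascade:
  F = 1.365 + (1.439 − 1)/100.0 = 1.369
NF = 10 log₁₀(1.369) = 1.36 dB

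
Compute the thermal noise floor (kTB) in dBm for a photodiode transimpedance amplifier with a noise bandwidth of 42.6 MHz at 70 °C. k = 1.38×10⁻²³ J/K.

T = 70 °C + 273.15 = 343.15 K
P_n = kTB = 1.38×10⁻²³ × 343.15 × 4.26×10⁷ = 2.02×10⁻¹³ W
In dBm: 10 log₁₀(2.02×10⁻¹³ / 10⁻³) = −97.0 dBm

−97.0 dBm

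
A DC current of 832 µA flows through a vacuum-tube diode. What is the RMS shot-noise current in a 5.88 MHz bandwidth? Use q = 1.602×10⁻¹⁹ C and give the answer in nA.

I_n = √(2qI·B)
2qI·B = 2 × 1.602×10⁻¹⁹ × 8.32×10⁻⁴ × 5.88×10⁶ = 1.57×10⁻¹⁵ A²
I_n = √(1.57×10⁻¹⁵) = 3.96×10⁻⁸ A = 39.6 nA

39.6 nA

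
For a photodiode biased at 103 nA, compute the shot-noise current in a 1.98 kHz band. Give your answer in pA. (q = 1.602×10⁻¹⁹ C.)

I_n = √(2qI·B)
2qI·B = 2 × 1.602×10⁻¹⁹ × 1.03×10⁻⁷ × 1.98×10³ = 6.53×10⁻²³ A²
I_n = √(6.53×10⁻²³) = 8.08×10⁻¹² A = 8.08 pA

8.08 pA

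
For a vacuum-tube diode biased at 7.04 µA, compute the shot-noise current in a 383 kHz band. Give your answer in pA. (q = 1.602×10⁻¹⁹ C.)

I_n = √(2qI·B)
2qI·B = 2 × 1.602×10⁻¹⁹ × 7.04×10⁻⁶ × 3.83×10⁵ = 8.64×10⁻¹⁹ A²
I_n = √(8.64×10⁻¹⁹) = 9.29×10⁻¹⁰ A = 929 pA

929 pA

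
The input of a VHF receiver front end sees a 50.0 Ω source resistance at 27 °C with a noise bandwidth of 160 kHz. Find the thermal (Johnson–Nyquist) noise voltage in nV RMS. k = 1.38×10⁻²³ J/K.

T = 27 °C + 273.15 = 300.15 K
V_n = √(4kTRB)
4kTRB = 4 × 1.38×10⁻²³ × 300.15 × 5.00×10¹ × 1.60×10⁵ = 1.33×10⁻¹³ V²
V_n = √(1.33×10⁻¹³) = 3.64×10⁻⁷ V = 364 nV

364 nV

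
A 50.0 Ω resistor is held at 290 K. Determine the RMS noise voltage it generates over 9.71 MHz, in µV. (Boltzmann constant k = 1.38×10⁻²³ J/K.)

V_n = √(4kTRB)
4kTRB = 4 × 1.38×10⁻²³ × 290 × 5.00×10¹ × 9.71×10⁶ = 7.77×10⁻¹² V²
V_n = √(7.77×10⁻¹²) = 2.79×10⁻⁶ V = 2.79 µV

2.79 µV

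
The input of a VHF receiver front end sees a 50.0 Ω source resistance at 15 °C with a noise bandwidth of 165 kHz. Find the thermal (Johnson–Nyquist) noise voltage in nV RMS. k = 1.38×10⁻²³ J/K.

362 nV

T = 15 °C + 273.15 = 288.15 K
V_n = √(4kTRB)
4kTRB = 4 × 1.38×10⁻²³ × 288.15 × 5.00×10¹ × 1.65×10⁵ = 1.31×10⁻¹³ V²
V_n = √(1.31×10⁻¹³) = 3.62×10⁻⁷ V = 362 nV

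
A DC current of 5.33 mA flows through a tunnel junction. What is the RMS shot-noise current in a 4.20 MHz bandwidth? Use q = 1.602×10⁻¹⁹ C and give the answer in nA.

I_n = √(2qI·B)
2qI·B = 2 × 1.602×10⁻¹⁹ × 5.33×10⁻³ × 4.20×10⁶ = 7.17×10⁻¹⁵ A²
I_n = √(7.17×10⁻¹⁵) = 8.47×10⁻⁸ A = 84.7 nA

84.7 nA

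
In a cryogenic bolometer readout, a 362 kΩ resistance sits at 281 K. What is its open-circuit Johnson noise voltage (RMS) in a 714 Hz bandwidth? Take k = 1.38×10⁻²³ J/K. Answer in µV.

V_n = √(4kTRB)
4kTRB = 4 × 1.38×10⁻²³ × 281 × 3.62×10⁵ × 7.14×10² = 4.01×10⁻¹² V²
V_n = √(4.01×10⁻¹²) = 2.00×10⁻⁶ V = 2.00 µV

2.00 µV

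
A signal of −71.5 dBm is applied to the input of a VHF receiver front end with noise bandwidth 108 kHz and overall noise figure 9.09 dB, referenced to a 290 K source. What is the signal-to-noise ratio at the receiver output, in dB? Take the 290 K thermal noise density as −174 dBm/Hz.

43.1 dB

Noise floor: N = −174 + 10 log₁₀(B) + NF
10 log₁₀(1.08×10⁵) = 50.33 dB
N = −174 + 50.33 + 9.09 = −114.58 dBm
SNR = P_sig − N = −71.5 − (−114.58) = 43.08 dB → 43.1 dB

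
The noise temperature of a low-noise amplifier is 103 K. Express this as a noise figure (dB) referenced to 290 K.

F = 1 + T_e/T₀ = 1 + 103/290 = 1.35517
NF = 10 log₁₀(1.35517) = 1.32 dB

1.32 dB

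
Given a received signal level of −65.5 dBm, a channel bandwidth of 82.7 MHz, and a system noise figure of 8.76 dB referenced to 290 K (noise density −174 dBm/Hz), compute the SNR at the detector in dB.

20.6 dB

Noise floor: N = −174 + 10 log₁₀(B) + NF
10 log₁₀(8.27×10⁷) = 79.18 dB
N = −174 + 79.18 + 8.76 = −86.06 dBm
SNR = P_sig − N = −65.5 − (−86.06) = 20.56 dB → 20.6 dB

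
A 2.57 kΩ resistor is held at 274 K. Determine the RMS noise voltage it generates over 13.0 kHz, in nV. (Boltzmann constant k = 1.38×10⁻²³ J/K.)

V_n = √(4kTRB)
4kTRB = 4 × 1.38×10⁻²³ × 274 × 2.57×10³ × 1.30×10⁴ = 5.05×10⁻¹³ V²
V_n = √(5.05×10⁻¹³) = 7.11×10⁻⁷ V = 711 nV

711 nV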